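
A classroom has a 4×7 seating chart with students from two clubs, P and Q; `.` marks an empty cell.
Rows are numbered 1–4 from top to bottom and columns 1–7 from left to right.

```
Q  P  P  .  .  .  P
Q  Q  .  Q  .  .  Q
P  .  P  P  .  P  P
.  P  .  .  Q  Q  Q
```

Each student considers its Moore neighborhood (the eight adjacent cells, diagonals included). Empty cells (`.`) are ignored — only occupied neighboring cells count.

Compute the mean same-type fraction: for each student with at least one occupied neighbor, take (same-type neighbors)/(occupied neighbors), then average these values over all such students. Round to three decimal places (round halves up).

(1,1)Q 2/3
(1,2)P 1/4
(1,3)P 1/3
(1,7)P 0/1
(2,1)Q 2/4
(2,2)Q 2/6
(2,4)Q 0/3
(2,7)Q 0/3
(3,1)P 1/3
(3,3)P 2/4
(3,4)P 1/3
(3,6)P 1/5
(3,7)P 1/4
(4,2)P 2/2
(4,5)Q 1/3
(4,6)Q 2/4
(4,7)Q 1/3
Sum over 17 students: 2/3 + 1/4 + 1/3 + 0/1 + 2/4 + 2/6 + 0/3 + 0/3 + 1/3 + 2/4 + 1/3 + 1/5 + 1/4 + 2/2 + 1/3 + 2/4 + 1/3 = 88/15; mean = 88/15 ÷ 17 = 88/255 = 0.345098… → 0.345.

0.345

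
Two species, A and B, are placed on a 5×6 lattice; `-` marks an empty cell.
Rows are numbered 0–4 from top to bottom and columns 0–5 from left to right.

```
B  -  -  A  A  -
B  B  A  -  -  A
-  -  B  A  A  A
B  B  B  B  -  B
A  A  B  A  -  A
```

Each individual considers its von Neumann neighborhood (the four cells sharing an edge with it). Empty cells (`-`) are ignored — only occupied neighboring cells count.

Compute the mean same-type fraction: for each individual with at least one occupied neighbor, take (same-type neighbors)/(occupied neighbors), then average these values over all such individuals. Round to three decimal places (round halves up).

Row 0: (0,0)B 1/1 · (0,3)A 1/1 · (0,4)A 1/1
Row 1: (1,0)B 2/2 · (1,1)B 1/2 · (1,2)A 0/2 · (1,5)A 1/1
Row 2: (2,2)B 1/3 · (2,3)A 1/3 · (2,4)A 2/2 · (2,5)A 2/3
Row 3: (3,0)B 1/2 · (3,1)B 2/3 · (3,2)B 4/4 · (3,3)B 1/3 · (3,5)B 0/2
Row 4: (4,0)A 1/2 · (4,1)A 1/3 · (4,2)B 1/3 · (4,3)A 0/2 · (4,5)A 0/1
Sum over 21 individuals: 1/1 + 1/1 + 1/1 + 2/2 + 1/2 + 0/2 + 1/1 + 1/3 + 1/3 + 2/2 + 2/3 + 1/2 + 2/3 + 4/4 + 1/3 + 0/2 + 1/2 + 1/3 + 1/3 + 0/2 + 0/1 = 23/2; mean = 23/2 ÷ 21 = 23/42 = 0.547619… → 0.548.

0.548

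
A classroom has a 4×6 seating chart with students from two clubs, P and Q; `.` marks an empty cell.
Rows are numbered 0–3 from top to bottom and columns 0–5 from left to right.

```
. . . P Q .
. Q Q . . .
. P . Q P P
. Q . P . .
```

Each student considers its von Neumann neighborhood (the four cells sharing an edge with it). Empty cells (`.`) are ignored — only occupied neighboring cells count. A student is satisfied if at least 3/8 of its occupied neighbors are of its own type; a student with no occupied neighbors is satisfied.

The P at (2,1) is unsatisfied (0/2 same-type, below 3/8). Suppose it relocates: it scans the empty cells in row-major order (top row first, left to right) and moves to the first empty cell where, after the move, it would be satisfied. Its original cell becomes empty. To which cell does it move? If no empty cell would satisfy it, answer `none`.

Vacating (2,1). Empty cells in order:
  (0,0): 0/0 same-type → satisfied — stop here.

(0,0)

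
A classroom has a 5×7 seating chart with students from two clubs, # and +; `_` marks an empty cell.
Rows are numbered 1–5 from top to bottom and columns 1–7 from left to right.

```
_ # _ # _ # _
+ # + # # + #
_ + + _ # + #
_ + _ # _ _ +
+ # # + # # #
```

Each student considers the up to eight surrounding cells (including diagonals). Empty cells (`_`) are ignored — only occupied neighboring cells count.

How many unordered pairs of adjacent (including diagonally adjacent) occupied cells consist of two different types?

28

Scan each occupied cell's neighbors to the right and below (and the two forward diagonals) so each pair is counted once.
Row 1: #(1,2)–#(2,2)= #(1,2)–+(2,3)≠ #(1,2)–+(2,1)≠ #(1,4)–#(2,4)= #(1,4)–#(2,5)= #(1,4)–+(2,3)≠ #(1,6)–+(2,6)≠ #(1,6)–#(2,7)= #(1,6)–#(2,5)=  → 4/9 unlike.
Row 2: +(2,1)–#(2,2)≠ +(2,1)–+(3,2)= #(2,2)–+(2,3)≠ #(2,2)–+(3,2)≠ #(2,2)–+(3,3)≠ +(2,3)–#(2,4)≠ +(2,3)–+(3,3)= +(2,3)–+(3,2)= #(2,4)–#(2,5)= #(2,4)–#(3,5)= #(2,4)–+(3,3)≠ #(2,5)–+(2,6)≠ #(2,5)–#(3,5)= #(2,5)–+(3,6)≠ +(2,6)–#(2,7)≠ +(2,6)–+(3,6)= +(2,6)–#(3,7)≠ +(2,6)–#(3,5)≠ #(2,7)–#(3,7)= #(2,7)–+(3,6)≠  → 12/20 unlike.
Row 3: +(3,2)–+(3,3)= +(3,2)–+(4,2)= +(3,3)–#(4,4)≠ +(3,3)–+(4,2)= #(3,5)–+(3,6)≠ #(3,5)–#(4,4)= +(3,6)–#(3,7)≠ +(3,6)–+(4,7)= #(3,7)–+(4,7)≠  → 4/9 unlike.
Row 4: +(4,2)–#(5,2)≠ +(4,2)–#(5,3)≠ +(4,2)–+(5,1)= #(4,4)–+(5,4)≠ #(4,4)–#(5,5)= #(4,4)–#(5,3)= +(4,7)–#(5,7)≠ +(4,7)–#(5,6)≠  → 5/8 unlike.
Row 5: +(5,1)–#(5,2)≠ #(5,2)–#(5,3)= #(5,3)–+(5,4)≠ +(5,4)–#(5,5)≠ #(5,5)–#(5,6)= #(5,6)–#(5,7)=  → 3/6 unlike.
Total adjacent occupied pairs: 52; unlike-type pairs: 28.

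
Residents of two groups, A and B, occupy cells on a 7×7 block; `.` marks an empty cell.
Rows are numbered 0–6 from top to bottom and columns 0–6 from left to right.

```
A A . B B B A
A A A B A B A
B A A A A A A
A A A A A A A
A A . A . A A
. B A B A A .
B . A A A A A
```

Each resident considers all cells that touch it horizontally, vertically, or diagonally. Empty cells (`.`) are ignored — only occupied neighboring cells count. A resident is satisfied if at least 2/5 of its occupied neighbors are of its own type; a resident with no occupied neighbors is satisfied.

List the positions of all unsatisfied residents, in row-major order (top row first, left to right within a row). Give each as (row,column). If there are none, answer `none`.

(0,6), (1,3), (1,4), (1,5), (2,0), (5,1), (5,3)

Row 0: (0,0)A 3/3 satisfied · (0,1)A 4/4 satisfied · (0,3)B 2/4 satisfied · (0,4)B 4/5 satisfied · (0,5)B 2/5 satisfied · (0,6)A 1/3 not
Row 1: (1,0)A 4/5 satisfied · (1,1)A 6/7 satisfied · (1,2)A 5/7 satisfied · (1,3)B 2/7 not · (1,4)A 3/8 not · (1,5)B 2/8 not · (1,6)A 3/5 satisfied
Row 2: (2,0)B 0/5 not · (2,1)A 7/8 satisfied · (2,2)A 7/8 satisfied · (2,3)A 7/8 satisfied · (2,4)A 6/8 satisfied · (2,5)A 7/8 satisfied · (2,6)A 4/5 satisfied
Row 3: (3,0)A 4/5 satisfied · (3,1)A 6/7 satisfied · (3,2)A 7/7 satisfied · (3,3)A 6/6 satisfied · (3,4)A 7/7 satisfied · (3,5)A 7/7 satisfied · (3,6)A 5/5 satisfied
Row 4: (4,0)A 3/4 satisfied · (4,1)A 5/6 satisfied · (4,3)A 5/6 satisfied · (4,5)A 6/6 satisfied · (4,6)A 4/4 satisfied
Row 5: (5,1)B 1/5 not · (5,2)A 4/6 satisfied · (5,3)B 0/6 not · (5,4)A 6/7 satisfied · (5,5)A 6/6 satisfied
Row 6: (6,0)B 1/1 satisfied · (6,2)A 2/4 satisfied · (6,3)A 4/5 satisfied · (6,4)A 4/5 satisfied · (6,5)A 4/4 satisfied · (6,6)A 2/2 satisfied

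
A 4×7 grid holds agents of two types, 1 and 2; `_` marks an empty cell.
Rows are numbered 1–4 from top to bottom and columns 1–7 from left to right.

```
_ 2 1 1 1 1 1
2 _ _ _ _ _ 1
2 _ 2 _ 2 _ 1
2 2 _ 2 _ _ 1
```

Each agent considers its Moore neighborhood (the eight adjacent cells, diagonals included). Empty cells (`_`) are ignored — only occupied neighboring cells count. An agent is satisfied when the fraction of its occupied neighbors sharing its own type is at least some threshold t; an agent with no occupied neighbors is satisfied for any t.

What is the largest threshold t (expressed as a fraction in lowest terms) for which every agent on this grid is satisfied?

1/2

Row 1: (1,2)2 1/2 · (1,3)1 1/2 · (1,4)1 2/2 · (1,5)1 2/2 · (1,6)1 3/3 · (1,7)1 2/2
Row 2: (2,1)2 2/2 · (2,7)1 3/3
Row 3: (3,1)2 3/3 · (3,3)2 2/2 · (3,5)2 1/1 · (3,7)1 2/2
Row 4: (4,1)2 2/2 · (4,2)2 3/3 · (4,4)2 2/2 · (4,7)1 1/1
The smallest same-type fraction is 1/2 at (1,2), which reduces to 1/2. Any threshold above that leaves this agent unsatisfied.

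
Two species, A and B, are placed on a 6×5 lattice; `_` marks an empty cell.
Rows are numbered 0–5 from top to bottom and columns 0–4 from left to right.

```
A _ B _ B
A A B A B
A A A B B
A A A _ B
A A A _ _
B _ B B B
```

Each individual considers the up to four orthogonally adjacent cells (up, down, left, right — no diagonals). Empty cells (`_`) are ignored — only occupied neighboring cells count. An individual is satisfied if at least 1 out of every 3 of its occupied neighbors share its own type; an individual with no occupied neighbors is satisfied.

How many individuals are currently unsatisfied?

(0,0)A 1/1 satisfied
(0,2)B 1/1 satisfied
(0,4)B 1/1 satisfied
(1,0)A 3/3 satisfied
(1,1)A 2/3 satisfied
(1,2)B 1/4 not
(1,3)A 0/3 not
(1,4)B 2/3 satisfied
(2,0)A 3/3 satisfied
(2,1)A 4/4 satisfied
(2,2)A 2/4 satisfied
(2,3)B 1/3 satisfied
(2,4)B 3/3 satisfied
(3,0)A 3/3 satisfied
(3,1)A 4/4 satisfied
(3,2)A 3/3 satisfied
(3,4)B 1/1 satisfied
(4,0)A 2/3 satisfied
(4,1)A 3/3 satisfied
(4,2)A 2/3 satisfied
(5,0)B 0/1 not
(5,2)B 1/2 satisfied
(5,3)B 2/2 satisfied
(5,4)B 1/1 satisfied
Unsatisfied: (1,2), (1,3), (5,0) — 3 in total.

3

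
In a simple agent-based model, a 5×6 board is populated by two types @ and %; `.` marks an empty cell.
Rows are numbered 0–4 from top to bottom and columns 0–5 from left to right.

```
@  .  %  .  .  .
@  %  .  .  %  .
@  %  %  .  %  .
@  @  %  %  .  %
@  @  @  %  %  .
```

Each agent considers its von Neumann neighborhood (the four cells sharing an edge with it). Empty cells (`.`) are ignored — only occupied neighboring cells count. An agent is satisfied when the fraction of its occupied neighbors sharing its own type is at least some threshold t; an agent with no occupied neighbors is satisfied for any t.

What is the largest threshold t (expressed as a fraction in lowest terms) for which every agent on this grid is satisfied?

Row 0: (0,0)@ 1/1 · (0,2)% — no occupied neighbors
Row 1: (1,0)@ 2/3 · (1,1)% 1/2 · (1,4)% 1/1
Row 2: (2,0)@ 2/3 · (2,1)% 2/4 · (2,2)% 2/2 · (2,4)% 1/1
Row 3: (3,0)@ 3/3 · (3,1)@ 2/4 · (3,2)% 2/4 · (3,3)% 2/2 · (3,5)% — no occupied neighbors
Row 4: (4,0)@ 2/2 · (4,1)@ 3/3 · (4,2)@ 1/3 · (4,3)% 2/3 · (4,4)% 1/1
The smallest same-type fraction is 1/3 at (4,2), which reduces to 1/3. Any threshold above that leaves this agent unsatisfied.

1/3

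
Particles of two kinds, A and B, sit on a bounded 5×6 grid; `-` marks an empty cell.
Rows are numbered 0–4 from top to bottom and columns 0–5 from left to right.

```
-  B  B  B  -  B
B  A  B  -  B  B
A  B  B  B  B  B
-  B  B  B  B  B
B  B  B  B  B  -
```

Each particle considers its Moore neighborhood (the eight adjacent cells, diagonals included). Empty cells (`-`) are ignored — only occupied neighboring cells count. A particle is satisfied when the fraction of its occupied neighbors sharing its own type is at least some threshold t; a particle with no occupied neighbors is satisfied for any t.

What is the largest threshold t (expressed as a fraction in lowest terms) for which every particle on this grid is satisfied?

1/7

(0,1)B 3/4
(0,2)B 3/4
(0,3)B 3/3
(0,5)B 2/2
(1,0)B 2/4
(1,1)A 1/7
(1,2)B 6/7
(1,4)B 6/6
(1,5)B 4/4
(2,0)A 1/4
(2,1)B 5/7
(2,2)B 6/7
(2,3)B 7/7
(2,4)B 7/7
(2,5)B 5/5
(3,1)B 6/7
(3,2)B 8/8
(3,3)B 8/8
(3,4)B 7/7
(3,5)B 4/4
(4,0)B 2/2
(4,1)B 4/4
(4,2)B 5/5
(4,3)B 5/5
(4,4)B 4/4
The smallest same-type fraction is 1/7 at (1,1), which reduces to 1/7. Any threshold above that leaves this particle unsatisfied.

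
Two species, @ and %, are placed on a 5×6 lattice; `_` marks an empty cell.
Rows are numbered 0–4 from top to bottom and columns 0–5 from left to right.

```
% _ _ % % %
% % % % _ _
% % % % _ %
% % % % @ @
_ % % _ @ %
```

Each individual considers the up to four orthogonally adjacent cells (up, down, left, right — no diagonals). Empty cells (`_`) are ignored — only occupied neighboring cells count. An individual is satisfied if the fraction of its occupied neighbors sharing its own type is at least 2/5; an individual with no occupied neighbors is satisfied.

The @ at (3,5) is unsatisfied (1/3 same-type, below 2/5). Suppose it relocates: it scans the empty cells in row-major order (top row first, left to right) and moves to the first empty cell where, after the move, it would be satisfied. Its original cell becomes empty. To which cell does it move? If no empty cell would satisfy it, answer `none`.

none

Vacating (3,5). Empty cells in order:
  (0,1): 0/2 same-type → still unsatisfied.
  (0,2): 0/2 same-type → still unsatisfied.
  (1,4): 0/2 same-type → still unsatisfied.
  (1,5): 0/2 same-type → still unsatisfied.
  (2,4): 1/3 same-type → still unsatisfied.
  (4,0): 0/2 same-type → still unsatisfied.
  (4,3): 1/3 same-type → still unsatisfied.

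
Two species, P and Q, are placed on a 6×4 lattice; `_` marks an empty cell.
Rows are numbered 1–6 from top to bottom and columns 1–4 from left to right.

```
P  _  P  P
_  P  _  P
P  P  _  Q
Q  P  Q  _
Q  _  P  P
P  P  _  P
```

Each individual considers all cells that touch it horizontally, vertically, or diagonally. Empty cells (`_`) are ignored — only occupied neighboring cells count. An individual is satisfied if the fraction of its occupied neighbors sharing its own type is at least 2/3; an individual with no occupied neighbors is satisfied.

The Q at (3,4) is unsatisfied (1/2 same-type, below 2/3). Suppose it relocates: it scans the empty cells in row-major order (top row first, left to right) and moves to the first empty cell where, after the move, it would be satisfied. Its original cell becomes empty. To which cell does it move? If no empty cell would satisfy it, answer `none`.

none

Vacating (3,4). Empty cells in order:
  (1,2): 0/3 same-type → still unsatisfied.
  (2,1): 0/4 same-type → still unsatisfied.
  (2,3): 0/5 same-type → still unsatisfied.
  (3,3): 1/5 same-type → still unsatisfied.
  (4,4): 1/3 same-type → still unsatisfied.
  (5,2): 3/7 same-type → still unsatisfied.
  (6,3): 0/4 same-type → still unsatisfied.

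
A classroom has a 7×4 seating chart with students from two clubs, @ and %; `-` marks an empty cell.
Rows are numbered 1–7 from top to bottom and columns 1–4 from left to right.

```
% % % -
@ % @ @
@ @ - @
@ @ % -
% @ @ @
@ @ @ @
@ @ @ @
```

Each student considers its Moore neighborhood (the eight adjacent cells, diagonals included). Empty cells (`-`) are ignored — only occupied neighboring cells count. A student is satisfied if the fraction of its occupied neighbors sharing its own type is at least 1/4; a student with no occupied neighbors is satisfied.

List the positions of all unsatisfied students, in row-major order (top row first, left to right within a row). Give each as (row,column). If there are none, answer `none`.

(4,3), (5,1)

Row 1: (1,1)% 2/3 satisfied · (1,2)% 3/5 satisfied · (1,3)% 2/4 satisfied
Row 2: (2,1)@ 2/5 satisfied · (2,2)% 3/7 satisfied · (2,3)@ 3/6 satisfied · (2,4)@ 2/3 satisfied
Row 3: (3,1)@ 4/5 satisfied · (3,2)@ 5/7 satisfied · (3,4)@ 2/3 satisfied
Row 4: (4,1)@ 4/5 satisfied · (4,2)@ 5/7 satisfied · (4,3)% 0/6 not
Row 5: (5,1)% 0/5 not · (5,2)@ 6/8 satisfied · (5,3)@ 6/7 satisfied · (5,4)@ 3/4 satisfied
Row 6: (6,1)@ 4/5 satisfied · (6,2)@ 7/8 satisfied · (6,3)@ 8/8 satisfied · (6,4)@ 5/5 satisfied
Row 7: (7,1)@ 3/3 satisfied · (7,2)@ 5/5 satisfied · (7,3)@ 5/5 satisfied · (7,4)@ 3/3 satisfied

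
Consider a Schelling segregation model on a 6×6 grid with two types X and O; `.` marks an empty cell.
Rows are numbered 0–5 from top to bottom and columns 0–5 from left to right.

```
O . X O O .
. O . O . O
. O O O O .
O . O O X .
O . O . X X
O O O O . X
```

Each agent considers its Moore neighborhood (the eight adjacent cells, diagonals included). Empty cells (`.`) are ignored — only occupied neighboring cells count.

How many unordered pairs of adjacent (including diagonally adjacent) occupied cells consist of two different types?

8

Scan each occupied cell's neighbors to the right and below (and the two forward diagonals) so each pair is counted once.
From row 0: 3 unlike of 8 pairs (running 3/8).
From row 1: 0 unlike of 6 pairs (running 3/14).
From row 2: 2 unlike of 12 pairs (running 5/26).
From row 3: 2 unlike of 8 pairs (running 7/34).
From row 4: 1 unlike of 9 pairs (running 8/43).
From row 5: 0 unlike of 3 pairs (running 8/46).
Total adjacent occupied pairs: 46; unlike-type pairs: 8.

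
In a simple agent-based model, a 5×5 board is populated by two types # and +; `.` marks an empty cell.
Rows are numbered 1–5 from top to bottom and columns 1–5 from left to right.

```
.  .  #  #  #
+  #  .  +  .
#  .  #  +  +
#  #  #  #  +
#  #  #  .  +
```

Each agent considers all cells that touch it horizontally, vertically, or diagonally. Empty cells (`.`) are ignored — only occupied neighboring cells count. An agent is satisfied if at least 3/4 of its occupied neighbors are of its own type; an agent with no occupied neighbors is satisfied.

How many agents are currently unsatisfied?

(1,3)# 2/3 not
(1,4)# 2/3 not
(1,5)# 1/2 not
(2,1)+ 0/2 not
(2,2)# 3/4 satisfied
(2,4)+ 2/6 not
(3,1)# 3/4 satisfied
(3,3)# 4/6 not
(3,4)+ 3/6 not
(3,5)+ 3/4 satisfied
(4,1)# 4/4 satisfied
(4,2)# 7/7 satisfied
(4,3)# 5/6 satisfied
(4,4)# 3/7 not
(4,5)+ 3/4 satisfied
(5,1)# 3/3 satisfied
(5,2)# 5/5 satisfied
(5,3)# 4/4 satisfied
(5,5)+ 1/2 not
Unsatisfied: (1,3), (1,4), (1,5), (2,1), (2,4), (3,3), (3,4), (4,4), (5,5) — 9 in total.

9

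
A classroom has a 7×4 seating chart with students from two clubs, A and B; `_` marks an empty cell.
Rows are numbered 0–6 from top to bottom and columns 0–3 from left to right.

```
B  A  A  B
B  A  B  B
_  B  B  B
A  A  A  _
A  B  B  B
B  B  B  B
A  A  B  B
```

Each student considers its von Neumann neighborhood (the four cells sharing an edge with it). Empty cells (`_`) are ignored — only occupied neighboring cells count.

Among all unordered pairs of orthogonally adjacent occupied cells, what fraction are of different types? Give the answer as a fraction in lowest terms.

5/13

Scan each occupied cell's neighbors to the right and below so each pair is counted once.
Row 0: B(0,0)–A(0,1)≠ B(0,0)–B(1,0)= A(0,1)–A(0,2)= A(0,1)–A(1,1)= A(0,2)–B(0,3)≠ A(0,2)–B(1,2)≠ B(0,3)–B(1,3)=  → 3/7 unlike.
Row 1: B(1,0)–A(1,1)≠ A(1,1)–B(1,2)≠ A(1,1)–B(2,1)≠ B(1,2)–B(1,3)= B(1,2)–B(2,2)= B(1,3)–B(2,3)=  → 3/6 unlike.
Row 2: B(2,1)–B(2,2)= B(2,1)–A(3,1)≠ B(2,2)–B(2,3)= B(2,2)–A(3,2)≠  → 2/4 unlike.
Row 3: A(3,0)–A(3,1)= A(3,0)–A(4,0)= A(3,1)–A(3,2)= A(3,1)–B(4,1)≠ A(3,2)–B(4,2)≠  → 2/5 unlike.
Row 4: A(4,0)–B(4,1)≠ A(4,0)–B(5,0)≠ B(4,1)–B(4,2)= B(4,1)–B(5,1)= B(4,2)–B(4,3)= B(4,2)–B(5,2)= B(4,3)–B(5,3)=  → 2/7 unlike.
Row 5: B(5,0)–B(5,1)= B(5,0)–A(6,0)≠ B(5,1)–B(5,2)= B(5,1)–A(6,1)≠ B(5,2)–B(5,3)= B(5,2)–B(6,2)= B(5,3)–B(6,3)=  → 2/7 unlike.
Row 6: A(6,0)–A(6,1)= A(6,1)–B(6,2)≠ B(6,2)–B(6,3)=  → 1/3 unlike.
Total adjacent occupied pairs: 39; unlike-type pairs: 15.
15/39 reduces to 5/13.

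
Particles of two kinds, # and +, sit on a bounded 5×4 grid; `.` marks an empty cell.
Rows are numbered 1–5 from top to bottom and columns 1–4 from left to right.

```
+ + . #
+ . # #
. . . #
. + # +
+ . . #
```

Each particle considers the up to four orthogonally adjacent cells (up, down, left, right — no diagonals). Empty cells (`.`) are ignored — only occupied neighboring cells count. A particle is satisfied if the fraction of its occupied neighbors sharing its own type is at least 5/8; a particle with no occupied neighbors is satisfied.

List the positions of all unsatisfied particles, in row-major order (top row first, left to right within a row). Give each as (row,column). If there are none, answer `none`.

Row 1: (1,1)+ 2/2 satisfied · (1,2)+ 1/1 satisfied · (1,4)# 1/1 satisfied
Row 2: (2,1)+ 1/1 satisfied · (2,3)# 1/1 satisfied · (2,4)# 3/3 satisfied
Row 3: (3,4)# 1/2 not
Row 4: (4,2)+ 0/1 not · (4,3)# 0/2 not · (4,4)+ 0/3 not
Row 5: (5,1)+ 0/0 satisfied · (5,4)# 0/1 not

(3,4), (4,2), (4,3), (4,4), (5,4)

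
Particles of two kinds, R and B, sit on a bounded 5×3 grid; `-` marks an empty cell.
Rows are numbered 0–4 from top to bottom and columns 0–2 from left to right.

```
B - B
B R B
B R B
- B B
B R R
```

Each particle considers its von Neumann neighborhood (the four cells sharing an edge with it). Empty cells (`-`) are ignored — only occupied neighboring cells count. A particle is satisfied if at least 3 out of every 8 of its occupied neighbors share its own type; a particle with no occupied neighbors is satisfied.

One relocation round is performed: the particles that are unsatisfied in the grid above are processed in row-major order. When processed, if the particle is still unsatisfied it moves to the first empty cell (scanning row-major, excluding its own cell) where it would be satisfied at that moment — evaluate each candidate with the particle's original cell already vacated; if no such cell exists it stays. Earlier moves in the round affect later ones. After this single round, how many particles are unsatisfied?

Initially unsatisfied (in order): (1,1), (2,1), (3,1), (4,0), (4,1).
  (1,1): no empty cell satisfies it; stays.
  (2,1): no empty cell satisfies it; stays.
  (3,1) → (0,1).
  (4,0) → (3,0).
  (4,1): now satisfied by earlier moves; stays.
Resulting grid:
B B B
B R B
B R B
B - B
- R R
Unsatisfied now: (1,1), (2,1).

2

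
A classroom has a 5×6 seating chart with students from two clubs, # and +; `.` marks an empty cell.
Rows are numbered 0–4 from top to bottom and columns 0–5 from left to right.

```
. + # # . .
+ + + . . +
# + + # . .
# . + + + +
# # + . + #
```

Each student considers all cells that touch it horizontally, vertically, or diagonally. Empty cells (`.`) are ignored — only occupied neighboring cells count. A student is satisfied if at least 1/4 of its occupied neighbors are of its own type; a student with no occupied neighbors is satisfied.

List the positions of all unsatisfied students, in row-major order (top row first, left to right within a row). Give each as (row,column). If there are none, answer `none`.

(2,3), (4,5)

Row 0: (0,1)+ 3/4 satisfied · (0,2)# 1/4 satisfied · (0,3)# 1/2 satisfied
Row 1: (1,0)+ 3/4 satisfied · (1,1)+ 5/7 satisfied · (1,2)+ 4/7 satisfied · (1,5)+ 0/0 satisfied
Row 2: (2,0)# 1/4 satisfied · (2,1)+ 5/7 satisfied · (2,2)+ 5/6 satisfied · (2,3)# 0/5 not
Row 3: (3,0)# 3/4 satisfied · (3,2)+ 4/6 satisfied · (3,3)+ 5/6 satisfied · (3,4)+ 3/5 satisfied · (3,5)+ 2/3 satisfied
Row 4: (4,0)# 2/2 satisfied · (4,1)# 2/4 satisfied · (4,2)+ 2/3 satisfied · (4,4)+ 3/4 satisfied · (4,5)# 0/3 not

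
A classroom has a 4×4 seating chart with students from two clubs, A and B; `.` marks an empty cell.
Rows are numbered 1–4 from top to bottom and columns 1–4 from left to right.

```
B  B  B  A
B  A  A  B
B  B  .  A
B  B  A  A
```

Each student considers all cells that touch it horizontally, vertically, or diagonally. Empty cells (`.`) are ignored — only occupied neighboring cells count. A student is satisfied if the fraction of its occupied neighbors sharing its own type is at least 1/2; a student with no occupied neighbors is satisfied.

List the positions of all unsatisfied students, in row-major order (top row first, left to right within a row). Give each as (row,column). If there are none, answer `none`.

(1,1)B 2/3 ok
(1,2)B 3/5 ok
(1,3)B 2/5 unhappy
(1,4)A 1/3 unhappy
(2,1)B 4/5 ok
(2,2)A 1/7 unhappy
(2,3)A 3/7 unhappy
(2,4)B 1/4 unhappy
(3,1)B 4/5 ok
(3,2)B 4/7 ok
(3,4)A 3/4 ok
(4,1)B 3/3 ok
(4,2)B 3/4 ok
(4,3)A 2/4 ok
(4,4)A 2/2 ok

(1,3), (1,4), (2,2), (2,3), (2,4)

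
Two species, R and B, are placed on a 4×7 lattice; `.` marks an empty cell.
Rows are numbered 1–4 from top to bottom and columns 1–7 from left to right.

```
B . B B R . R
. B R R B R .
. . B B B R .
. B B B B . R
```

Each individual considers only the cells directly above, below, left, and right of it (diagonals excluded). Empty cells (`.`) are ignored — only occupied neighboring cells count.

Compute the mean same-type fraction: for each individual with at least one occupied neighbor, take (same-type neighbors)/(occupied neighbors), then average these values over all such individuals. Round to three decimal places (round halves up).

0.547

(1,1)B — no occupied neighbors
(1,3)B 1/2
(1,4)B 1/3
(1,5)R 0/2
(1,7)R — no occupied neighbors
(2,2)B 0/1
(2,3)R 1/4
(2,4)R 1/4
(2,5)B 1/4
(2,6)R 1/2
(3,3)B 2/3
(3,4)B 3/4
(3,5)B 3/4
(3,6)R 1/2
(4,2)B 1/1
(4,3)B 3/3
(4,4)B 3/3
(4,5)B 2/2
(4,7)R — no occupied neighbors
Sum over 16 individuals: 1/2 + 1/3 + 0/2 + 0/1 + 1/4 + 1/4 + 1/4 + 1/2 + 2/3 + 3/4 + 3/4 + 1/2 + 1/1 + 3/3 + 3/3 + 2/2 = 35/4; mean = 35/4 ÷ 16 = 35/64 = 0.546875 → 0.547.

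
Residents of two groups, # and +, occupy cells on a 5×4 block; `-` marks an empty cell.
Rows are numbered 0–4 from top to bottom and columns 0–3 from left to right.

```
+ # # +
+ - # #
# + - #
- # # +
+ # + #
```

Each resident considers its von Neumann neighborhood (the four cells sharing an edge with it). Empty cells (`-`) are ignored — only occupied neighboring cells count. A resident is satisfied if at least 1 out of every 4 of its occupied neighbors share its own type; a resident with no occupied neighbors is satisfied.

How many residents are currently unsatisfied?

(0,0)+ 1/2 satisfied
(0,1)# 1/2 satisfied
(0,2)# 2/3 satisfied
(0,3)+ 0/2 not
(1,0)+ 1/2 satisfied
(1,2)# 2/2 satisfied
(1,3)# 2/3 satisfied
(2,0)# 0/2 not
(2,1)+ 0/2 not
(2,3)# 1/2 satisfied
(3,1)# 2/3 satisfied
(3,2)# 1/3 satisfied
(3,3)+ 0/3 not
(4,0)+ 0/1 not
(4,1)# 1/3 satisfied
(4,2)+ 0/3 not
(4,3)# 0/2 not
Unsatisfied: (0,3), (2,0), (2,1), (3,3), (4,0), (4,2), (4,3) — 7 in total.

7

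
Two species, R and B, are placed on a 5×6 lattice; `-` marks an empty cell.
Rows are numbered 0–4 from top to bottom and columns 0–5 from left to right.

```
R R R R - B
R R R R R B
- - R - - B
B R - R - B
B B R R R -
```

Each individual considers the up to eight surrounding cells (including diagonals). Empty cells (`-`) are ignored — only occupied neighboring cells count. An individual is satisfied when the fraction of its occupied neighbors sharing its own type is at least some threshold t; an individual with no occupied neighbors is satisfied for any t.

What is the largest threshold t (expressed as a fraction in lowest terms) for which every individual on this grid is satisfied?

Row 0: (0,0)R 3/3 · (0,1)R 5/5 · (0,2)R 5/5 · (0,3)R 4/4 · (0,5)B 1/2
Row 1: (1,0)R 3/3 · (1,1)R 6/6 · (1,2)R 6/6 · (1,3)R 5/5 · (1,4)R 2/5 · (1,5)B 2/3
Row 2: (2,2)R 5/5 · (2,5)B 2/3
Row 3: (3,0)B 2/3 · (3,1)R 2/5 · (3,3)R 4/4 · (3,5)B 1/2
Row 4: (4,0)B 2/3 · (4,1)B 2/4 · (4,2)R 3/4 · (4,3)R 3/3 · (4,4)R 2/3
The smallest same-type fraction is 2/5 at (1,4), which reduces to 2/5. Any threshold above that leaves this individual unsatisfied.

2/5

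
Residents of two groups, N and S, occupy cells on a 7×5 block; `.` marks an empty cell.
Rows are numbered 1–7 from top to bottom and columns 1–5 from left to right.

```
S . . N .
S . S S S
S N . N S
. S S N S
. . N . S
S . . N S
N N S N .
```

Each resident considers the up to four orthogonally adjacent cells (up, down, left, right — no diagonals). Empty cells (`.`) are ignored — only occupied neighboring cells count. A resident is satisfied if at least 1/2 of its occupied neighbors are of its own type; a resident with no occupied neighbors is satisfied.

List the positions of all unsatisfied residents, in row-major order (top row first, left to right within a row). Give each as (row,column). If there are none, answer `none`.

(1,1)S 1/1 ok
(1,4)N 0/1 unhappy
(2,1)S 2/2 ok
(2,3)S 1/1 ok
(2,4)S 2/4 ok
(2,5)S 2/2 ok
(3,1)S 1/2 ok
(3,2)N 0/2 unhappy
(3,4)N 1/3 unhappy
(3,5)S 2/3 ok
(4,2)S 1/2 ok
(4,3)S 1/3 unhappy
(4,4)N 1/3 unhappy
(4,5)S 2/3 ok
(5,3)N 0/1 unhappy
(5,5)S 2/2 ok
(6,1)S 0/1 unhappy
(6,4)N 1/2 ok
(6,5)S 1/2 ok
(7,1)N 1/2 ok
(7,2)N 1/2 ok
(7,3)S 0/2 unhappy
(7,4)N 1/2 ok

(1,4), (3,2), (3,4), (4,3), (4,4), (5,3), (6,1), (7,3)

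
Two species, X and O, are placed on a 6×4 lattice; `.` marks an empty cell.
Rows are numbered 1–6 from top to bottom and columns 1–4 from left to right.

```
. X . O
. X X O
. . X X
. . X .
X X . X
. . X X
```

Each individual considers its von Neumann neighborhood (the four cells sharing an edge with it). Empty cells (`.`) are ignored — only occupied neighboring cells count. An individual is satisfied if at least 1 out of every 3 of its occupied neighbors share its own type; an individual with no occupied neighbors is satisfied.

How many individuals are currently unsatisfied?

Row 1: (1,2)X 1/1 ok · (1,4)O 1/1 ok
Row 2: (2,2)X 2/2 ok · (2,3)X 2/3 ok · (2,4)O 1/3 ok
Row 3: (3,3)X 3/3 ok · (3,4)X 1/2 ok
Row 4: (4,3)X 1/1 ok
Row 5: (5,1)X 1/1 ok · (5,2)X 1/1 ok · (5,4)X 1/1 ok
Row 6: (6,3)X 1/1 ok · (6,4)X 2/2 ok
Every one meets the threshold.

0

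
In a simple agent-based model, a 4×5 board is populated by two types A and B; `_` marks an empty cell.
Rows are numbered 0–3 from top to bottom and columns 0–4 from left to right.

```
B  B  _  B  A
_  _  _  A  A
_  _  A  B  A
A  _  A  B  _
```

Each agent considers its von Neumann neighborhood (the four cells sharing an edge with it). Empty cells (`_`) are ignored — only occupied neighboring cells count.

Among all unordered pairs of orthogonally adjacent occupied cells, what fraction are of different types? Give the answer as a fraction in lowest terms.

1/2

Scan each occupied cell's neighbors to the right and below so each pair is counted once.
Row 0: B(0,0)–B(0,1)= B(0,3)–A(0,4)≠ B(0,3)–A(1,3)≠ A(0,4)–A(1,4)=  → 2/4 unlike.
Row 1: A(1,3)–A(1,4)= A(1,3)–B(2,3)≠ A(1,4)–A(2,4)=  → 1/3 unlike.
Row 2: A(2,2)–B(2,3)≠ A(2,2)–A(3,2)= B(2,3)–A(2,4)≠ B(2,3)–B(3,3)=  → 2/4 unlike.
Row 3: A(3,2)–B(3,3)≠  → 1/1 unlike.
Total adjacent occupied pairs: 12; unlike-type pairs: 6.
6/12 reduces to 1/2.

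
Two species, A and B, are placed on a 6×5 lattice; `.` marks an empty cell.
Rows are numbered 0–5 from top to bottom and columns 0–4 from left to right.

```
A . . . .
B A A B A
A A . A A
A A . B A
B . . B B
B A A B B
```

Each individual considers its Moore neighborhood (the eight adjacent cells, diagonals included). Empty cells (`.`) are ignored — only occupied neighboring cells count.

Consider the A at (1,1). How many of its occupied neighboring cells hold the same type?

Occupied neighbors of (1,1): (0,0)=A, (1,0)=B, (1,2)=A, (2,0)=A, (2,1)=A.
Same type (A): 4 of 5.

4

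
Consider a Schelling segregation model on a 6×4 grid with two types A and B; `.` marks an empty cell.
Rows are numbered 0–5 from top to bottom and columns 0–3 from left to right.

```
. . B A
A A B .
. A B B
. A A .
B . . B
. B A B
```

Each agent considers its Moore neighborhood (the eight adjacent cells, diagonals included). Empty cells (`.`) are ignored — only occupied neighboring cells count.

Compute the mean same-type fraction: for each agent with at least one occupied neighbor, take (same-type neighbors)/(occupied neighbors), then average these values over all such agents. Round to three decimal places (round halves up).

0.442

Row 0: (0,2)B 1/3 · (0,3)A 0/2
Row 1: (1,0)A 2/2 · (1,1)A 2/5 · (1,2)B 3/6
Row 2: (2,1)A 4/6 · (2,2)B 2/6 · (2,3)B 2/3
Row 3: (3,1)A 2/4 · (3,2)A 2/5
Row 4: (4,0)B 1/2 · (4,3)B 1/3
Row 5: (5,1)B 1/2 · (5,2)A 0/3 · (5,3)B 1/2
Sum over 15 agents: 1/3 + 0/2 + 2/2 + 2/5 + 3/6 + 4/6 + 2/6 + 2/3 + 2/4 + 2/5 + 1/2 + 1/3 + 1/2 + 0/3 + 1/2 = 199/30; mean = 199/30 ÷ 15 = 199/450 = 0.442222… → 0.442.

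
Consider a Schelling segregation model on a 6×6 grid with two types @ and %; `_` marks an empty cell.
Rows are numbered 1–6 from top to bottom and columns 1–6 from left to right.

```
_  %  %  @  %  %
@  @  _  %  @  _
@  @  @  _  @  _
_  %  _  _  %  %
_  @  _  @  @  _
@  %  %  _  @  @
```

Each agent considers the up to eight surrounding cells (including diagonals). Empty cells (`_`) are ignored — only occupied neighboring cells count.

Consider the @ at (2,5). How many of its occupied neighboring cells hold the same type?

2

Occupied neighbors of (2,5): (1,4)=@, (1,5)=%, (1,6)=%, (2,4)=%, (3,5)=@.
Same type (@): 2 of 5.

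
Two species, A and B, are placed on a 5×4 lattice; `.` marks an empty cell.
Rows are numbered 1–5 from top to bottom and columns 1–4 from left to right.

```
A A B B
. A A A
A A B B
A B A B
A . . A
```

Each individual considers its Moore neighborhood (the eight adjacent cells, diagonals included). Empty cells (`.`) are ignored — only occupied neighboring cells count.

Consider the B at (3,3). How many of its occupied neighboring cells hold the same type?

3

Occupied neighbors of (3,3): (2,2)=A, (2,3)=A, (2,4)=A, (3,2)=A, (3,4)=B, (4,2)=B, (4,3)=A, (4,4)=B.
Same type (B): 3 of 8.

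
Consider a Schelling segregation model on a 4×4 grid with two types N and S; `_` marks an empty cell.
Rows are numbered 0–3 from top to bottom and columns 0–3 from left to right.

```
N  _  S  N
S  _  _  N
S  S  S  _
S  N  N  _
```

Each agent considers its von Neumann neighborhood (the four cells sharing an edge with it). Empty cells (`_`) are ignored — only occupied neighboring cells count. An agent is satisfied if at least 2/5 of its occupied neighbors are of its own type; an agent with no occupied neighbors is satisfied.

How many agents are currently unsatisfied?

Row 0: (0,0)N 0/1 not · (0,2)S 0/1 not · (0,3)N 1/2 satisfied
Row 1: (1,0)S 1/2 satisfied · (1,3)N 1/1 satisfied
Row 2: (2,0)S 3/3 satisfied · (2,1)S 2/3 satisfied · (2,2)S 1/2 satisfied
Row 3: (3,0)S 1/2 satisfied · (3,1)N 1/3 not · (3,2)N 1/2 satisfied
Unsatisfied: (0,0), (0,2), (3,1) — 3 in total.

3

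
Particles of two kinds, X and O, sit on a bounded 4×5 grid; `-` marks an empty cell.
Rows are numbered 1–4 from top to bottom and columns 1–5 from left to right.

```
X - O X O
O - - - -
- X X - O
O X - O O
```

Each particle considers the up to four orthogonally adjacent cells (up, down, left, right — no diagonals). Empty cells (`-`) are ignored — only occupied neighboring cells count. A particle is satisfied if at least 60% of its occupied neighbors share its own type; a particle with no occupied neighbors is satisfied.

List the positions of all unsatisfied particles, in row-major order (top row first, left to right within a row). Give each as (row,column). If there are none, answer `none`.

(1,1), (1,3), (1,4), (1,5), (2,1), (4,1), (4,2)

Row 1: (1,1)X 0/1 ✗ · (1,3)O 0/1 ✗ · (1,4)X 0/2 ✗ · (1,5)O 0/1 ✗
Row 2: (2,1)O 0/1 ✗
Row 3: (3,2)X 2/2 ✓ · (3,3)X 1/1 ✓ · (3,5)O 1/1 ✓
Row 4: (4,1)O 0/1 ✗ · (4,2)X 1/2 ✗ · (4,4)O 1/1 ✓ · (4,5)O 2/2 ✓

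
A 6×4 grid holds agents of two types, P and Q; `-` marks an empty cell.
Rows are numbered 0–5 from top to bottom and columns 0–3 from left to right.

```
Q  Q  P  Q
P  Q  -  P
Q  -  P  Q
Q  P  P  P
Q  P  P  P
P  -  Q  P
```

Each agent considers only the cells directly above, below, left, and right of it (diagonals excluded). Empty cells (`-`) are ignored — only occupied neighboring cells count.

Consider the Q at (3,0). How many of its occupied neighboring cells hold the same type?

2

Occupied neighbors of (3,0): (2,0)=Q, (4,0)=Q, (3,1)=P.
Same type (Q): 2 of 3.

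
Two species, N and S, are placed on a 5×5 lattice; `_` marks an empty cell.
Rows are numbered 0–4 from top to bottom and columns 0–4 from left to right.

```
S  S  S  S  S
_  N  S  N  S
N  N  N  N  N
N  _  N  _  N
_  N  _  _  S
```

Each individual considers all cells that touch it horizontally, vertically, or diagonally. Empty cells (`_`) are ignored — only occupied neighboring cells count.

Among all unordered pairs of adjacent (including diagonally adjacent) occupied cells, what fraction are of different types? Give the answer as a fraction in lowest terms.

Scan each occupied cell's neighbors to the right and below (and the two forward diagonals) so each pair is counted once.
From row 0: 6 unlike of 15 pairs (running 6/15).
From row 1: 8 unlike of 14 pairs (running 14/29).
From row 2: 0 unlike of 11 pairs (running 14/40).
From row 3: 1 unlike of 3 pairs (running 15/43).
Total adjacent occupied pairs: 43; unlike-type pairs: 15.
15/43 is already in lowest terms.

15/43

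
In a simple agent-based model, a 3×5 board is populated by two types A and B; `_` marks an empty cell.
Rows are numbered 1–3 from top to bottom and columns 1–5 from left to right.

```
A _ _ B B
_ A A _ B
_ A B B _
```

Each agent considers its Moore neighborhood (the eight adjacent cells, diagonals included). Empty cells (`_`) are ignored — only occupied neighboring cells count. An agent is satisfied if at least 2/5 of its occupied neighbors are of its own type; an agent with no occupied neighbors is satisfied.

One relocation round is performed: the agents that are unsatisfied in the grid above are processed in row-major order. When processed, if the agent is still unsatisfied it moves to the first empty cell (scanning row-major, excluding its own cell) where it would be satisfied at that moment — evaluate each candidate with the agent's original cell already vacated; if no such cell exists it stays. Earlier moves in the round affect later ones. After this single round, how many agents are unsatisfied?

0

Initially unsatisfied (in order): (3,3).
  (3,3) → (2,4).
Resulting grid:
A _ _ B B
_ A A B B
_ A _ B _
All satisfied now.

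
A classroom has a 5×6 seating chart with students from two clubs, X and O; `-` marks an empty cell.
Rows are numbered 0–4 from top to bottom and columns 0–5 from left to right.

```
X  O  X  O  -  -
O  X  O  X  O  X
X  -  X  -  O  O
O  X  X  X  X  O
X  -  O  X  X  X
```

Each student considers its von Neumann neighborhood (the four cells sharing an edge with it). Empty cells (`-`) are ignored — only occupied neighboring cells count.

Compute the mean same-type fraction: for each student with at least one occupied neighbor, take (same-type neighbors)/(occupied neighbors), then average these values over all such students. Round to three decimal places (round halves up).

0.297

(0,0)X 0/2
(0,1)O 0/3
(0,2)X 0/3
(0,3)O 0/2
(1,0)O 0/3
(1,1)X 0/3
(1,2)O 0/4
(1,3)X 0/3
(1,4)O 1/3
(1,5)X 0/2
(2,0)X 0/2
(2,2)X 1/2
(2,4)O 2/3
(2,5)O 2/3
(3,0)O 0/3
(3,1)X 1/2
(3,2)X 3/4
(3,3)X 3/3
(3,4)X 2/4
(3,5)O 1/3
(4,0)X 0/1
(4,2)O 0/2
(4,3)X 2/3
(4,4)X 3/3
(4,5)X 1/2
Sum over 25 students: 0/2 + 0/3 + 0/3 + 0/2 + 0/3 + 0/3 + 0/4 + 0/3 + 1/3 + 0/2 + 0/2 + 1/2 + 2/3 + 2/3 + 0/3 + 1/2 + 3/4 + 3/3 + 2/4 + 1/3 + 0/1 + 0/2 + 2/3 + 3/3 + 1/2 = 89/12; mean = 89/12 ÷ 25 = 89/300 = 0.296666… → 0.297.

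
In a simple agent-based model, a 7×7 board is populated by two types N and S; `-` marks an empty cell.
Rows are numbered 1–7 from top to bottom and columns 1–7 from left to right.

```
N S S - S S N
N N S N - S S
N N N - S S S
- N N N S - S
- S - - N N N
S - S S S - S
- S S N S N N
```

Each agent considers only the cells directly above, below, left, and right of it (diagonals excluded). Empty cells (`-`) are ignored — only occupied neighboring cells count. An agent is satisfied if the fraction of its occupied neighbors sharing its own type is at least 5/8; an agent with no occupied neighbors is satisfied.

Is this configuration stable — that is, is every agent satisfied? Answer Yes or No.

No

Row 1: (1,1)N 1/2 ✗ · (1,2)S 1/3 ✗ · (1,3)S 2/2 ✓ · (1,5)S 1/1 ✓ · (1,6)S 2/3 ✓ · (1,7)N 0/2 ✗
Row 2: (2,1)N 3/3 ✓ · (2,2)N 2/4 ✗ · (2,3)S 1/4 ✗ · (2,4)N 0/1 ✗ · (2,6)S 3/3 ✓ · (2,7)S 2/3 ✓
Row 3: (3,1)N 2/2 ✓ · (3,2)N 4/4 ✓ · (3,3)N 2/3 ✓ · (3,5)S 2/2 ✓ · (3,6)S 3/3 ✓ · (3,7)S 3/3 ✓
Row 4: (4,2)N 2/3 ✓ · (4,3)N 3/3 ✓ · (4,4)N 1/2 ✗ · (4,5)S 1/3 ✗ · (4,7)S 1/2 ✗
Row 5: (5,2)S 0/1 ✗ · (5,5)N 1/3 ✗ · (5,6)N 2/2 ✓ · (5,7)N 1/3 ✗
Row 6: (6,1)S 0/0 ✓ · (6,3)S 2/2 ✓ · (6,4)S 2/3 ✓ · (6,5)S 2/3 ✓ · (6,7)S 0/2 ✗
Row 7: (7,2)S 1/1 ✓ · (7,3)S 2/3 ✓ · (7,4)N 0/3 ✗ · (7,5)S 1/3 ✗ · (7,6)N 1/2 ✗ · (7,7)N 1/2 ✗
For instance (1,1) has only 1/2 same-type neighbors, below 5/8.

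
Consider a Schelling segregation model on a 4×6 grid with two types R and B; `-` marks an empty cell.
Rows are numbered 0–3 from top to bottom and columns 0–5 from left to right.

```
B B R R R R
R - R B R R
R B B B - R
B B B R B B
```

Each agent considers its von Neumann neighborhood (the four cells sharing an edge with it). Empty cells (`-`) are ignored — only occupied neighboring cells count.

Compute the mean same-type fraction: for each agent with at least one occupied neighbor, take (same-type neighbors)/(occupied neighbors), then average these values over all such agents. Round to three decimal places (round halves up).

Row 0: (0,0)B 1/2 · (0,1)B 1/2 · (0,2)R 2/3 · (0,3)R 2/3 · (0,4)R 3/3 · (0,5)R 2/2
Row 1: (1,0)R 1/2 · (1,2)R 1/3 · (1,3)B 1/4 · (1,4)R 2/3 · (1,5)R 3/3
Row 2: (2,0)R 1/3 · (2,1)B 2/3 · (2,2)B 3/4 · (2,3)B 2/3 · (2,5)R 1/2
Row 3: (3,0)B 1/2 · (3,1)B 3/3 · (3,2)B 2/3 · (3,3)R 0/3 · (3,4)B 1/2 · (3,5)B 1/2
Sum over 22 agents: 1/2 + 1/2 + 2/3 + 2/3 + 3/3 + 2/2 + 1/2 + 1/3 + 1/4 + 2/3 + 3/3 + 1/3 + 2/3 + 3/4 + 2/3 + 1/2 + 1/2 + 3/3 + 2/3 + 0/3 + 1/2 + 1/2 = 79/6; mean = 79/6 ÷ 22 = 79/132 = 0.598484… → 0.598.

0.598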